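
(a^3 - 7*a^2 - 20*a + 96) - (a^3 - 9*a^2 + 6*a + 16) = 2*a^2 - 26*a + 80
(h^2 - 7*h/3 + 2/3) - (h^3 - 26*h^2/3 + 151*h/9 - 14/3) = -h^3 + 29*h^2/3 - 172*h/9 + 16/3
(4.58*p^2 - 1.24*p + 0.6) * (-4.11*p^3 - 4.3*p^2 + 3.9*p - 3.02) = -18.8238*p^5 - 14.5976*p^4 + 20.728*p^3 - 21.2476*p^2 + 6.0848*p - 1.812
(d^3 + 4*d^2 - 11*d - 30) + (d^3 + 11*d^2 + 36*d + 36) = 2*d^3 + 15*d^2 + 25*d + 6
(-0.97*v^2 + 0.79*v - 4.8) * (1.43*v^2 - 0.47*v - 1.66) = -1.3871*v^4 + 1.5856*v^3 - 5.6251*v^2 + 0.9446*v + 7.968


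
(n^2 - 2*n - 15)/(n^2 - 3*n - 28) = (-n^2 + 2*n + 15)/(-n^2 + 3*n + 28)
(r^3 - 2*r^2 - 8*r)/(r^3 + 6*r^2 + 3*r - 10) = r*(r - 4)/(r^2 + 4*r - 5)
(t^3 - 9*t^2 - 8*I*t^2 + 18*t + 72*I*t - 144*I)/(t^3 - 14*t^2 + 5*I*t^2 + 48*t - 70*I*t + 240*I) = (t^2 - t*(3 + 8*I) + 24*I)/(t^2 + t*(-8 + 5*I) - 40*I)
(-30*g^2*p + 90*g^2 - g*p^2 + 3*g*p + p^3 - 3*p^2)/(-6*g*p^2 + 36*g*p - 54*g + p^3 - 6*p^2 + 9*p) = (5*g + p)/(p - 3)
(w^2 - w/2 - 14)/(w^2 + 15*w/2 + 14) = (w - 4)/(w + 4)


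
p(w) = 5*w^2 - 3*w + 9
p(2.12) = 25.11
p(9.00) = 387.00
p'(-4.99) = -52.90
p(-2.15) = 38.56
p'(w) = 10*w - 3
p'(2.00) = 17.00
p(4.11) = 81.13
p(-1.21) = 19.95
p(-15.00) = 1179.00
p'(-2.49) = -27.90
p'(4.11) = 38.10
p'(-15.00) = -153.00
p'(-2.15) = -24.50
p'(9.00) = 87.00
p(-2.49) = 47.47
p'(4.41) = 41.10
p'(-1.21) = -15.10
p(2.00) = 23.00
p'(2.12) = 18.20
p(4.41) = 93.01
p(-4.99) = 148.47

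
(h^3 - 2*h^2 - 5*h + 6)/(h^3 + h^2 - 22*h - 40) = (h^2 - 4*h + 3)/(h^2 - h - 20)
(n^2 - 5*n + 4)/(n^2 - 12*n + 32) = (n - 1)/(n - 8)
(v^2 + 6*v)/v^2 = (v + 6)/v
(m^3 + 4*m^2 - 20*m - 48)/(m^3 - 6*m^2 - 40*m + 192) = (m + 2)/(m - 8)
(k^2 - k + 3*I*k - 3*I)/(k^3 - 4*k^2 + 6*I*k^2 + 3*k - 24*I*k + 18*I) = (k + 3*I)/(k^2 + k*(-3 + 6*I) - 18*I)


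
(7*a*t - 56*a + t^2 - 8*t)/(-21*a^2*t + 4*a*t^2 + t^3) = (t - 8)/(t*(-3*a + t))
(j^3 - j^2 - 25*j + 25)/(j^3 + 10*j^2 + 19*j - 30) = (j - 5)/(j + 6)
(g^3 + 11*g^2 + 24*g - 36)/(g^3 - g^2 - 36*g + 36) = (g + 6)/(g - 6)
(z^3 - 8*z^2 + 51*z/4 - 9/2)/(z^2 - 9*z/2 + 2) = (z^2 - 15*z/2 + 9)/(z - 4)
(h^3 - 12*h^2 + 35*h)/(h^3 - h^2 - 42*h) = (h - 5)/(h + 6)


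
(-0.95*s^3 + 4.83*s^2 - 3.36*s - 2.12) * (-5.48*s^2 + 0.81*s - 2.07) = 5.206*s^5 - 27.2379*s^4 + 24.2916*s^3 - 1.1021*s^2 + 5.238*s + 4.3884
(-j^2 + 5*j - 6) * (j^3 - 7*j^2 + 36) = -j^5 + 12*j^4 - 41*j^3 + 6*j^2 + 180*j - 216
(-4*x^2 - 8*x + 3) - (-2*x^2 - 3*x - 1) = -2*x^2 - 5*x + 4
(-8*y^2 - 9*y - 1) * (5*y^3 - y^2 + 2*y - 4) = -40*y^5 - 37*y^4 - 12*y^3 + 15*y^2 + 34*y + 4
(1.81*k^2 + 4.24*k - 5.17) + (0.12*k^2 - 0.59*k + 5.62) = 1.93*k^2 + 3.65*k + 0.45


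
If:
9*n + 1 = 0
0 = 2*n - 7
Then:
No Solution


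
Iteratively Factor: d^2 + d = (d + 1)*(d)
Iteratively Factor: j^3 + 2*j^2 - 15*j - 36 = (j + 3)*(j^2 - j - 12) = (j - 4)*(j + 3)*(j + 3)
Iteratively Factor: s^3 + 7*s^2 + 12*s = (s + 3)*(s^2 + 4*s) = s*(s + 3)*(s + 4)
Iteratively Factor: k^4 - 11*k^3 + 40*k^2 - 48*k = (k - 4)*(k^3 - 7*k^2 + 12*k) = k*(k - 4)*(k^2 - 7*k + 12) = k*(k - 4)^2*(k - 3)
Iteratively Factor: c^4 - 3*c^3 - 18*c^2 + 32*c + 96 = (c + 2)*(c^3 - 5*c^2 - 8*c + 48) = (c - 4)*(c + 2)*(c^2 - c - 12) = (c - 4)*(c + 2)*(c + 3)*(c - 4)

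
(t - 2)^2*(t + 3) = t^3 - t^2 - 8*t + 12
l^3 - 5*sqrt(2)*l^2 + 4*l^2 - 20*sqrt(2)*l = l*(l + 4)*(l - 5*sqrt(2))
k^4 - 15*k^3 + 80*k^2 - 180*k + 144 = (k - 6)*(k - 4)*(k - 3)*(k - 2)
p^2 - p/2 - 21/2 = (p - 7/2)*(p + 3)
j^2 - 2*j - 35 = (j - 7)*(j + 5)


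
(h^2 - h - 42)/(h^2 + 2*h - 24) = (h - 7)/(h - 4)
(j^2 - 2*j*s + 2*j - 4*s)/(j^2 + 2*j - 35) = (j^2 - 2*j*s + 2*j - 4*s)/(j^2 + 2*j - 35)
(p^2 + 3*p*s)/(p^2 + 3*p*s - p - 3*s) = p/(p - 1)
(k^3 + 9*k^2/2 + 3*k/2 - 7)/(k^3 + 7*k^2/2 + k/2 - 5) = (2*k + 7)/(2*k + 5)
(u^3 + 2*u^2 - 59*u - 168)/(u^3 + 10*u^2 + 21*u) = (u - 8)/u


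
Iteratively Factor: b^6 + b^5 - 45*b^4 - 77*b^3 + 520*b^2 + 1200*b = (b - 5)*(b^5 + 6*b^4 - 15*b^3 - 152*b^2 - 240*b) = b*(b - 5)*(b^4 + 6*b^3 - 15*b^2 - 152*b - 240) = b*(b - 5)*(b + 4)*(b^3 + 2*b^2 - 23*b - 60) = b*(b - 5)*(b + 4)^2*(b^2 - 2*b - 15) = b*(b - 5)*(b + 3)*(b + 4)^2*(b - 5)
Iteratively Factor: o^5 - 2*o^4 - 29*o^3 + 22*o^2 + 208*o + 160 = (o - 4)*(o^4 + 2*o^3 - 21*o^2 - 62*o - 40) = (o - 4)*(o + 1)*(o^3 + o^2 - 22*o - 40) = (o - 4)*(o + 1)*(o + 2)*(o^2 - o - 20) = (o - 5)*(o - 4)*(o + 1)*(o + 2)*(o + 4)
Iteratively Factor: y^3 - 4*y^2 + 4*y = (y - 2)*(y^2 - 2*y) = (y - 2)^2*(y)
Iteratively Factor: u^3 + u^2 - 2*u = (u + 2)*(u^2 - u) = u*(u + 2)*(u - 1)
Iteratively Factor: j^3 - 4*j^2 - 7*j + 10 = (j + 2)*(j^2 - 6*j + 5) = (j - 5)*(j + 2)*(j - 1)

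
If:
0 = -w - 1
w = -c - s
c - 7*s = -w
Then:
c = 1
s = 0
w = -1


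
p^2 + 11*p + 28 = (p + 4)*(p + 7)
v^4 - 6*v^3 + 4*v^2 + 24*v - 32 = (v - 4)*(v - 2)^2*(v + 2)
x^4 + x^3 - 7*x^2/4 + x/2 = x*(x - 1/2)^2*(x + 2)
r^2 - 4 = (r - 2)*(r + 2)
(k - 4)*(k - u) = k^2 - k*u - 4*k + 4*u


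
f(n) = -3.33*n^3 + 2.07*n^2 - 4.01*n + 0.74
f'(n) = -9.99*n^2 + 4.14*n - 4.01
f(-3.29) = 154.92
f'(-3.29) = -125.76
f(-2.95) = 116.07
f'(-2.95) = -103.16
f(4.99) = -381.48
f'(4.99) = -232.10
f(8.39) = -1853.86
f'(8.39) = -672.49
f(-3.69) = 211.03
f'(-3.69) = -155.31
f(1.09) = -5.48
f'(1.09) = -11.37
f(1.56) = -13.12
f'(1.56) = -21.86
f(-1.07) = 11.48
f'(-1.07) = -19.88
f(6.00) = -668.08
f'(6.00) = -338.81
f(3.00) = -82.57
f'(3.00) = -81.50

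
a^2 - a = a*(a - 1)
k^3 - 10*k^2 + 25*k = k*(k - 5)^2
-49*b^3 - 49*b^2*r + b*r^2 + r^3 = (-7*b + r)*(b + r)*(7*b + r)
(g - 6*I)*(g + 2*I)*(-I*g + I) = -I*g^3 - 4*g^2 + I*g^2 + 4*g - 12*I*g + 12*I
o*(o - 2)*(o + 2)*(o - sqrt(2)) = o^4 - sqrt(2)*o^3 - 4*o^2 + 4*sqrt(2)*o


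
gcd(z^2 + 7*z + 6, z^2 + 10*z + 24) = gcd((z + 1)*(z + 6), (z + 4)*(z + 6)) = z + 6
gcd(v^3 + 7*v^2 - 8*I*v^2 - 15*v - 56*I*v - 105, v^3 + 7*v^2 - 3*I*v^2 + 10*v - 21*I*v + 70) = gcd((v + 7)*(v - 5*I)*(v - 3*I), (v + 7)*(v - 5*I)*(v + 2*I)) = v^2 + v*(7 - 5*I) - 35*I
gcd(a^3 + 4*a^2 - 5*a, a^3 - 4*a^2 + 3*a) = a^2 - a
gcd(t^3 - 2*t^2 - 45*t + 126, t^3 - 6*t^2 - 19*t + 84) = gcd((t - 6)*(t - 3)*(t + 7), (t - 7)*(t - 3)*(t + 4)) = t - 3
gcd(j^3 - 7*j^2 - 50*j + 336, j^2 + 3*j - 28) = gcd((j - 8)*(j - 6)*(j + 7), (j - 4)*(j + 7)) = j + 7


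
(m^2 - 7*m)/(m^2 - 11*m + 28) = m/(m - 4)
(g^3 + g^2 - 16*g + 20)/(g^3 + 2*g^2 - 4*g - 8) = (g^2 + 3*g - 10)/(g^2 + 4*g + 4)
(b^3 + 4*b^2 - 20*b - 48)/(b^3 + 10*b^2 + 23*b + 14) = (b^2 + 2*b - 24)/(b^2 + 8*b + 7)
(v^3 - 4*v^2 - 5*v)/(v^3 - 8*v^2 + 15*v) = (v + 1)/(v - 3)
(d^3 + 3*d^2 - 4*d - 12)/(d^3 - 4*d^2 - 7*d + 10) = (d^2 + d - 6)/(d^2 - 6*d + 5)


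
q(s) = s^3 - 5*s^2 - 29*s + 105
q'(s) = 3*s^2 - 10*s - 29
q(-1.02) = 128.32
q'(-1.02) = -15.68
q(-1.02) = 128.32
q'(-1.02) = -15.68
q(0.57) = 87.03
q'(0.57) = -33.73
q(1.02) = 71.28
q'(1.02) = -36.08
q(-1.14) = 130.08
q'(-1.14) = -13.70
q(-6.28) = -157.75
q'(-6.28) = 152.12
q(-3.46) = 104.06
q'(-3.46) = 41.51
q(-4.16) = 67.12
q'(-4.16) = 64.52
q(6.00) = -33.00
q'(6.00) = 19.00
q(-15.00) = -3960.00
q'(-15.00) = 796.00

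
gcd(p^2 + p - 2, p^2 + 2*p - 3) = p - 1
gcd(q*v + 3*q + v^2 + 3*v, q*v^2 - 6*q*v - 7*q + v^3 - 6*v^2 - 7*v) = q + v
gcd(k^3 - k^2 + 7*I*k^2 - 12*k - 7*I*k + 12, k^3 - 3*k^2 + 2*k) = k - 1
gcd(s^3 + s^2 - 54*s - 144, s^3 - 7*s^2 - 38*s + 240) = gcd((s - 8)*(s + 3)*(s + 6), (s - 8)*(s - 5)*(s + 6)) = s^2 - 2*s - 48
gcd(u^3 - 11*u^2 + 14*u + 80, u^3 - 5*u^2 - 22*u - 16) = u^2 - 6*u - 16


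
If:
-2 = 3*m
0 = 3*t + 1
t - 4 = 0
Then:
No Solution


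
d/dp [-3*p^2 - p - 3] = -6*p - 1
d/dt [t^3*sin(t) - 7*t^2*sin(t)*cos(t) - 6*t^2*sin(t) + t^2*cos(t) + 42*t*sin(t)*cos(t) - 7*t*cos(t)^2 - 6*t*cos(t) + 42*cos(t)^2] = t^3*cos(t) + 2*t^2*sin(t) - 6*t^2*cos(t) - 7*t^2*cos(2*t) - 6*t*sin(t) + 2*t*cos(t) + 42*t*cos(2*t) - 21*sin(2*t) - 6*cos(t) - 7*cos(2*t)/2 - 7/2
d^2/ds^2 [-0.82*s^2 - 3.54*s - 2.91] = -1.64000000000000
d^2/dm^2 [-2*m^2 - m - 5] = -4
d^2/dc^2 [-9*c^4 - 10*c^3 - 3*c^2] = -108*c^2 - 60*c - 6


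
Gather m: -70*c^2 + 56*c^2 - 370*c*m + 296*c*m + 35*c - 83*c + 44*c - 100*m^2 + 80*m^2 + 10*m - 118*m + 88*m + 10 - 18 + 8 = -14*c^2 - 4*c - 20*m^2 + m*(-74*c - 20)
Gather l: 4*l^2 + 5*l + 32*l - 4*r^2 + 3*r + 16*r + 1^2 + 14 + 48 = 4*l^2 + 37*l - 4*r^2 + 19*r + 63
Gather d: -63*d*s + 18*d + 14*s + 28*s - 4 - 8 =d*(18 - 63*s) + 42*s - 12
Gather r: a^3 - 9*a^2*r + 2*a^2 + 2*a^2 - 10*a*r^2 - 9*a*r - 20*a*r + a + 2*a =a^3 + 4*a^2 - 10*a*r^2 + 3*a + r*(-9*a^2 - 29*a)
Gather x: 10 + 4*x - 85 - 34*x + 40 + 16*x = -14*x - 35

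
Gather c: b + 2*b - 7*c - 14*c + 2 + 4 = 3*b - 21*c + 6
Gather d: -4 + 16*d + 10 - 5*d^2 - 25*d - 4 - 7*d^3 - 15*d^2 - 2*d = -7*d^3 - 20*d^2 - 11*d + 2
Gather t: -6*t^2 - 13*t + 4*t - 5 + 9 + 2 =-6*t^2 - 9*t + 6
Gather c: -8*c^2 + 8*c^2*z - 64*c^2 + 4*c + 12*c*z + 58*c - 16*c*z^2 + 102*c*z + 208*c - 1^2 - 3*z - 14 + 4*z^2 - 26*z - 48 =c^2*(8*z - 72) + c*(-16*z^2 + 114*z + 270) + 4*z^2 - 29*z - 63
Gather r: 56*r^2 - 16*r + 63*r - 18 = 56*r^2 + 47*r - 18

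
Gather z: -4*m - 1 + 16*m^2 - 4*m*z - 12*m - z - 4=16*m^2 - 16*m + z*(-4*m - 1) - 5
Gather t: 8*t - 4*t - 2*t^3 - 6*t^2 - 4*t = -2*t^3 - 6*t^2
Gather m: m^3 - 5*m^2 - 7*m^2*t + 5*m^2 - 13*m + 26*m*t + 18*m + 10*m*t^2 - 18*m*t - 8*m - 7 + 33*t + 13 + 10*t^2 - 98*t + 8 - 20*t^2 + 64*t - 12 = m^3 - 7*m^2*t + m*(10*t^2 + 8*t - 3) - 10*t^2 - t + 2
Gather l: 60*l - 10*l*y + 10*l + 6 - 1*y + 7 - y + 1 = l*(70 - 10*y) - 2*y + 14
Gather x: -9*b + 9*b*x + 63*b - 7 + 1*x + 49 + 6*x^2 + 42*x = 54*b + 6*x^2 + x*(9*b + 43) + 42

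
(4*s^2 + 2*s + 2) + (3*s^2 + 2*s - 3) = 7*s^2 + 4*s - 1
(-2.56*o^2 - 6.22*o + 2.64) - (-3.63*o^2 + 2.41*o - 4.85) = 1.07*o^2 - 8.63*o + 7.49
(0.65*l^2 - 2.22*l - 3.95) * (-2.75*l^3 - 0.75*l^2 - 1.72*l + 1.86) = -1.7875*l^5 + 5.6175*l^4 + 11.4095*l^3 + 7.9899*l^2 + 2.6648*l - 7.347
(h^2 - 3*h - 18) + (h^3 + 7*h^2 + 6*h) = h^3 + 8*h^2 + 3*h - 18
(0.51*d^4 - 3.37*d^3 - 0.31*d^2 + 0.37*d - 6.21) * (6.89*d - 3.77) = 3.5139*d^5 - 25.142*d^4 + 10.569*d^3 + 3.718*d^2 - 44.1818*d + 23.4117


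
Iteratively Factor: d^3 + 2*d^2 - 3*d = (d)*(d^2 + 2*d - 3) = d*(d + 3)*(d - 1)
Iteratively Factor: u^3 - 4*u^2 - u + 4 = (u - 4)*(u^2 - 1) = (u - 4)*(u - 1)*(u + 1)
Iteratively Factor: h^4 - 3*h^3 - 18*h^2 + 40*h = (h)*(h^3 - 3*h^2 - 18*h + 40) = h*(h + 4)*(h^2 - 7*h + 10) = h*(h - 5)*(h + 4)*(h - 2)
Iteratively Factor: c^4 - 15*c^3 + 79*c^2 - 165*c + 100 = (c - 5)*(c^3 - 10*c^2 + 29*c - 20) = (c - 5)*(c - 4)*(c^2 - 6*c + 5) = (c - 5)^2*(c - 4)*(c - 1)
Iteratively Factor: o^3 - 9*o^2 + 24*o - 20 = (o - 2)*(o^2 - 7*o + 10) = (o - 5)*(o - 2)*(o - 2)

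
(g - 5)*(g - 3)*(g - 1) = g^3 - 9*g^2 + 23*g - 15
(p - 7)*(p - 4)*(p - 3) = p^3 - 14*p^2 + 61*p - 84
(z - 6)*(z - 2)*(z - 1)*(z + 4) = z^4 - 5*z^3 - 16*z^2 + 68*z - 48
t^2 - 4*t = t*(t - 4)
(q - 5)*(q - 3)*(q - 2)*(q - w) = q^4 - q^3*w - 10*q^3 + 10*q^2*w + 31*q^2 - 31*q*w - 30*q + 30*w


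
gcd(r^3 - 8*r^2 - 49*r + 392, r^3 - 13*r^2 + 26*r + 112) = r^2 - 15*r + 56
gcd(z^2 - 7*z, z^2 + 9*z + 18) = 1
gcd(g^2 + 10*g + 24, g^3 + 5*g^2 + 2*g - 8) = g + 4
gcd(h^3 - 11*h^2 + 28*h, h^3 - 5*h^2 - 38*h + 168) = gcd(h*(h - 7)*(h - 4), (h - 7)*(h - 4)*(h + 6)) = h^2 - 11*h + 28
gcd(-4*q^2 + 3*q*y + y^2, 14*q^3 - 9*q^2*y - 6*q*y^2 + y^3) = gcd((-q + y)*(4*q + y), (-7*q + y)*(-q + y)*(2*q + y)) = -q + y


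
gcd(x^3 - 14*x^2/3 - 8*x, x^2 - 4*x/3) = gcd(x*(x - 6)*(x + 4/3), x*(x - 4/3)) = x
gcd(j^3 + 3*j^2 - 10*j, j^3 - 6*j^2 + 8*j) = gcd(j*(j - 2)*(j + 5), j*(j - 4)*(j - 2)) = j^2 - 2*j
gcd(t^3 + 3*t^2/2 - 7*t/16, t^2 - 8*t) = t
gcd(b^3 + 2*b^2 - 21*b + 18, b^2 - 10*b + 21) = b - 3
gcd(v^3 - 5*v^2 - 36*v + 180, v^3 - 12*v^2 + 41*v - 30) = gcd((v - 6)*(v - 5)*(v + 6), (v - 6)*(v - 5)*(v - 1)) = v^2 - 11*v + 30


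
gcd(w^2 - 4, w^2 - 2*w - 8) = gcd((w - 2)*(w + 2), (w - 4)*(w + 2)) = w + 2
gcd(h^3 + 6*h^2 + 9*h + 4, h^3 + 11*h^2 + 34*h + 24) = h^2 + 5*h + 4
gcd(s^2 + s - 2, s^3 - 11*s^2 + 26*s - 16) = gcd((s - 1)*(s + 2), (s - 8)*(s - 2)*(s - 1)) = s - 1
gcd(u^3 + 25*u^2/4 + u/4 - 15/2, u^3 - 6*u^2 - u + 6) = u - 1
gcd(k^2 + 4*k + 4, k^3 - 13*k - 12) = 1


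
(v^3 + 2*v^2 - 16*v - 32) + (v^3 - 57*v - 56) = 2*v^3 + 2*v^2 - 73*v - 88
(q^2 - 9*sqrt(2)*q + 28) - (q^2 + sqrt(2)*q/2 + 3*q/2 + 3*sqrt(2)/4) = -19*sqrt(2)*q/2 - 3*q/2 - 3*sqrt(2)/4 + 28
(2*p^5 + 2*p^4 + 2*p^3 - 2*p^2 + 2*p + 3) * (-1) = -2*p^5 - 2*p^4 - 2*p^3 + 2*p^2 - 2*p - 3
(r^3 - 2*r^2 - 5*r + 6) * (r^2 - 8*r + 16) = r^5 - 10*r^4 + 27*r^3 + 14*r^2 - 128*r + 96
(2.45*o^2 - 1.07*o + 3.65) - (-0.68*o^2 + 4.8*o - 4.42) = 3.13*o^2 - 5.87*o + 8.07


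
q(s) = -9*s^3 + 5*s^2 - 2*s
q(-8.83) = 6603.69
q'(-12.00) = -4010.00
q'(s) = -27*s^2 + 10*s - 2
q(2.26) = -82.87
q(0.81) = -3.12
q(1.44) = -19.39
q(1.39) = -17.29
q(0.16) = -0.23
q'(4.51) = -506.08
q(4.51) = -732.92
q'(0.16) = -1.09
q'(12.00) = -3770.00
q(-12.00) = 16296.00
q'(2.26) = -117.31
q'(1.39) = -40.27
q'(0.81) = -11.61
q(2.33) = -91.36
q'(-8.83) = -2195.46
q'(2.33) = -125.28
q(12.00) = -14856.00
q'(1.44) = -43.59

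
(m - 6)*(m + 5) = m^2 - m - 30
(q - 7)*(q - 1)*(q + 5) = q^3 - 3*q^2 - 33*q + 35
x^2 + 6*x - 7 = (x - 1)*(x + 7)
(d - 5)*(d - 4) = d^2 - 9*d + 20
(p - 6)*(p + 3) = p^2 - 3*p - 18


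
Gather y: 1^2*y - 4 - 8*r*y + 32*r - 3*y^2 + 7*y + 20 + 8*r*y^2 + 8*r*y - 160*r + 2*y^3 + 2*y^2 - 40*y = -128*r + 2*y^3 + y^2*(8*r - 1) - 32*y + 16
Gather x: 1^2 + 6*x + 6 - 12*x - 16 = -6*x - 9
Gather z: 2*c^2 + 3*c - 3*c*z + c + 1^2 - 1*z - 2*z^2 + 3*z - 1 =2*c^2 + 4*c - 2*z^2 + z*(2 - 3*c)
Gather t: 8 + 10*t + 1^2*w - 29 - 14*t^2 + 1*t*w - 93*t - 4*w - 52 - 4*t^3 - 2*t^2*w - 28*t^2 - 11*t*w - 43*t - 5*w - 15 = -4*t^3 + t^2*(-2*w - 42) + t*(-10*w - 126) - 8*w - 88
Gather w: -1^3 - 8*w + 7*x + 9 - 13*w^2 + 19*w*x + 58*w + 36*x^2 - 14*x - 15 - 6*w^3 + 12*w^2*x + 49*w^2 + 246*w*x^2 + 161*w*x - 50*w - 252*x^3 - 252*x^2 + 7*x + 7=-6*w^3 + w^2*(12*x + 36) + w*(246*x^2 + 180*x) - 252*x^3 - 216*x^2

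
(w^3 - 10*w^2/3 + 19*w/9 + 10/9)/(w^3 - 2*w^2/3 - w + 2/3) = (9*w^3 - 30*w^2 + 19*w + 10)/(3*(3*w^3 - 2*w^2 - 3*w + 2))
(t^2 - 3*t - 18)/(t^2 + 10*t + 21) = (t - 6)/(t + 7)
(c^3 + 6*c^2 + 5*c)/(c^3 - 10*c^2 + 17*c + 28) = c*(c + 5)/(c^2 - 11*c + 28)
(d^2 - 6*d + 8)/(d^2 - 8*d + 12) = (d - 4)/(d - 6)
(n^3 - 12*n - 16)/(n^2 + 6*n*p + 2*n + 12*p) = (n^2 - 2*n - 8)/(n + 6*p)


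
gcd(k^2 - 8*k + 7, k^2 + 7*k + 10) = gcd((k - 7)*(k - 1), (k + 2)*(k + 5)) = 1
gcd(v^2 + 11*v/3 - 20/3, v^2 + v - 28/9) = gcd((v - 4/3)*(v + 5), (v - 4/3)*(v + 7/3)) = v - 4/3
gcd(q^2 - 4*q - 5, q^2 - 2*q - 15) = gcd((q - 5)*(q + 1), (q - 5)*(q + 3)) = q - 5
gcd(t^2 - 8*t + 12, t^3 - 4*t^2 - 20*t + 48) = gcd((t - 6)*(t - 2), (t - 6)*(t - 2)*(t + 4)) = t^2 - 8*t + 12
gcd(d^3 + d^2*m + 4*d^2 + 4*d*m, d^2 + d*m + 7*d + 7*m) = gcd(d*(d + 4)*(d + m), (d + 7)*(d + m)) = d + m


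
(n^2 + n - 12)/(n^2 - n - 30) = (-n^2 - n + 12)/(-n^2 + n + 30)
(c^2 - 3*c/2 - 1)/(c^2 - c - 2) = (c + 1/2)/(c + 1)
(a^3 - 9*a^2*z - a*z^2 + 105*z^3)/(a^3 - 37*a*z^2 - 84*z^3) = (a - 5*z)/(a + 4*z)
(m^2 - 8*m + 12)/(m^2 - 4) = (m - 6)/(m + 2)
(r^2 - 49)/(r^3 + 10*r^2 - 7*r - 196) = (r - 7)/(r^2 + 3*r - 28)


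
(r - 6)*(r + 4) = r^2 - 2*r - 24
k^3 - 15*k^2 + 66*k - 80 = (k - 8)*(k - 5)*(k - 2)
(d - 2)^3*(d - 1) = d^4 - 7*d^3 + 18*d^2 - 20*d + 8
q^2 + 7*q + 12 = (q + 3)*(q + 4)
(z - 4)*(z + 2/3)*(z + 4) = z^3 + 2*z^2/3 - 16*z - 32/3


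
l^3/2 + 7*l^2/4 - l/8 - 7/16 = (l/2 + 1/4)*(l - 1/2)*(l + 7/2)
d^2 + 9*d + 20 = (d + 4)*(d + 5)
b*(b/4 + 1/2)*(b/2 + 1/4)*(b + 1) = b^4/8 + 7*b^3/16 + 7*b^2/16 + b/8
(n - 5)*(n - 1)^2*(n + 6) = n^4 - n^3 - 31*n^2 + 61*n - 30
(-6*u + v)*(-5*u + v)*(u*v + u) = 30*u^3*v + 30*u^3 - 11*u^2*v^2 - 11*u^2*v + u*v^3 + u*v^2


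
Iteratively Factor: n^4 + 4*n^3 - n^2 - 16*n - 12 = (n + 1)*(n^3 + 3*n^2 - 4*n - 12) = (n + 1)*(n + 2)*(n^2 + n - 6) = (n - 2)*(n + 1)*(n + 2)*(n + 3)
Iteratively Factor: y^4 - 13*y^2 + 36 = (y - 3)*(y^3 + 3*y^2 - 4*y - 12) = (y - 3)*(y + 2)*(y^2 + y - 6) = (y - 3)*(y - 2)*(y + 2)*(y + 3)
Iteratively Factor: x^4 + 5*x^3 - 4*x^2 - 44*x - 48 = (x + 4)*(x^3 + x^2 - 8*x - 12) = (x + 2)*(x + 4)*(x^2 - x - 6) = (x + 2)^2*(x + 4)*(x - 3)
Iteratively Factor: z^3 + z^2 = (z)*(z^2 + z) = z*(z + 1)*(z)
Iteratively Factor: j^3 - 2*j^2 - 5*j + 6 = (j + 2)*(j^2 - 4*j + 3) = (j - 1)*(j + 2)*(j - 3)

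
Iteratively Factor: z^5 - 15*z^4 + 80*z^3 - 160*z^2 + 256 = (z - 4)*(z^4 - 11*z^3 + 36*z^2 - 16*z - 64) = (z - 4)^2*(z^3 - 7*z^2 + 8*z + 16) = (z - 4)^3*(z^2 - 3*z - 4) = (z - 4)^3*(z + 1)*(z - 4)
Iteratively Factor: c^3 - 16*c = (c + 4)*(c^2 - 4*c) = c*(c + 4)*(c - 4)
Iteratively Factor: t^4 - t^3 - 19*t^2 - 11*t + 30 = (t - 1)*(t^3 - 19*t - 30) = (t - 5)*(t - 1)*(t^2 + 5*t + 6) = (t - 5)*(t - 1)*(t + 2)*(t + 3)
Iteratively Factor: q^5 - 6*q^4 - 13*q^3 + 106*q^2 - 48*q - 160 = (q - 2)*(q^4 - 4*q^3 - 21*q^2 + 64*q + 80) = (q - 4)*(q - 2)*(q^3 - 21*q - 20) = (q - 4)*(q - 2)*(q + 1)*(q^2 - q - 20) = (q - 5)*(q - 4)*(q - 2)*(q + 1)*(q + 4)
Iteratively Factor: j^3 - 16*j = (j + 4)*(j^2 - 4*j) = (j - 4)*(j + 4)*(j)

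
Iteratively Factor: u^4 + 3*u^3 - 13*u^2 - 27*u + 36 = (u + 3)*(u^3 - 13*u + 12) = (u - 1)*(u + 3)*(u^2 + u - 12) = (u - 1)*(u + 3)*(u + 4)*(u - 3)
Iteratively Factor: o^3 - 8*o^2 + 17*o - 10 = (o - 2)*(o^2 - 6*o + 5) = (o - 2)*(o - 1)*(o - 5)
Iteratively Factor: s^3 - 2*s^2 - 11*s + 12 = (s - 4)*(s^2 + 2*s - 3) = (s - 4)*(s - 1)*(s + 3)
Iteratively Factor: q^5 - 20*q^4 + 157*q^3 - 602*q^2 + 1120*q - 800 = (q - 5)*(q^4 - 15*q^3 + 82*q^2 - 192*q + 160) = (q - 5)*(q - 4)*(q^3 - 11*q^2 + 38*q - 40) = (q - 5)*(q - 4)*(q - 2)*(q^2 - 9*q + 20) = (q - 5)*(q - 4)^2*(q - 2)*(q - 5)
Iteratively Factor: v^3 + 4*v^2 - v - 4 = (v + 4)*(v^2 - 1) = (v - 1)*(v + 4)*(v + 1)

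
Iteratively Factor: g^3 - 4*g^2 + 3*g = (g - 1)*(g^2 - 3*g) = (g - 3)*(g - 1)*(g)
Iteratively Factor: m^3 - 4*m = (m - 2)*(m^2 + 2*m) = m*(m - 2)*(m + 2)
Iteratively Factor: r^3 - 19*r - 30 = (r - 5)*(r^2 + 5*r + 6) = (r - 5)*(r + 3)*(r + 2)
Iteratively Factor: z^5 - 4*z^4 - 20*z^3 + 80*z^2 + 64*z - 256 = (z - 4)*(z^4 - 20*z^2 + 64) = (z - 4)^2*(z^3 + 4*z^2 - 4*z - 16) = (z - 4)^2*(z + 4)*(z^2 - 4) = (z - 4)^2*(z - 2)*(z + 4)*(z + 2)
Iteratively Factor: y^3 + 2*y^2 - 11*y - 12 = (y + 1)*(y^2 + y - 12) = (y + 1)*(y + 4)*(y - 3)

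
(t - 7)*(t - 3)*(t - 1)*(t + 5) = t^4 - 6*t^3 - 24*t^2 + 134*t - 105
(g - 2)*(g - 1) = g^2 - 3*g + 2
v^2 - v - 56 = (v - 8)*(v + 7)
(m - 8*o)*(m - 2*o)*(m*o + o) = m^3*o - 10*m^2*o^2 + m^2*o + 16*m*o^3 - 10*m*o^2 + 16*o^3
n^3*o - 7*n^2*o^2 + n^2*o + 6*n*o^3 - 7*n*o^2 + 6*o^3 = (n - 6*o)*(n - o)*(n*o + o)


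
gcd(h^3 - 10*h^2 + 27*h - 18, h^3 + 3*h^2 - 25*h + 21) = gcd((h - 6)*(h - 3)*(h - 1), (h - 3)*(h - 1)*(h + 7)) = h^2 - 4*h + 3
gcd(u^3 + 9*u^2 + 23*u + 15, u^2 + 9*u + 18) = u + 3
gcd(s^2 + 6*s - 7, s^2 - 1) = s - 1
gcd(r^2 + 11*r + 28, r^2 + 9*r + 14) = r + 7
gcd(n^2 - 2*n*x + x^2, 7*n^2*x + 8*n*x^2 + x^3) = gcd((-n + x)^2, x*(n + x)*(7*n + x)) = 1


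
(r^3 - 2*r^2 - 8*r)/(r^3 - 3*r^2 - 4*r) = (r + 2)/(r + 1)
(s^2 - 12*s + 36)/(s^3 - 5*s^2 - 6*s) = (s - 6)/(s*(s + 1))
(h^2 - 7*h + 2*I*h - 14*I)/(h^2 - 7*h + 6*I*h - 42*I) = (h + 2*I)/(h + 6*I)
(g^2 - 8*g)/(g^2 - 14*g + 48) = g/(g - 6)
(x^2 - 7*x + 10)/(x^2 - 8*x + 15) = (x - 2)/(x - 3)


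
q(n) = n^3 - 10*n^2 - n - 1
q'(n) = 3*n^2 - 20*n - 1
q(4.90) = -128.35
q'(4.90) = -26.97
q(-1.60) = -29.10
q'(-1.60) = 38.68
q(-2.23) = -59.59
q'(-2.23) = 58.52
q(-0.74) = -6.14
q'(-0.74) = 15.44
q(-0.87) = -8.36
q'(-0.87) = 18.67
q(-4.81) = -338.84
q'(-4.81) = 164.61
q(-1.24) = -17.04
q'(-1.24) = 28.41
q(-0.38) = -2.12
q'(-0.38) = 7.03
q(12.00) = 275.00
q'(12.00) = 191.00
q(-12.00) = -3157.00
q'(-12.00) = 671.00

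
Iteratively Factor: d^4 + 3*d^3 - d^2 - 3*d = (d + 1)*(d^3 + 2*d^2 - 3*d) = (d - 1)*(d + 1)*(d^2 + 3*d) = d*(d - 1)*(d + 1)*(d + 3)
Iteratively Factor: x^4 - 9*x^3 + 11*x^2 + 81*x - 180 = (x - 5)*(x^3 - 4*x^2 - 9*x + 36) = (x - 5)*(x + 3)*(x^2 - 7*x + 12) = (x - 5)*(x - 3)*(x + 3)*(x - 4)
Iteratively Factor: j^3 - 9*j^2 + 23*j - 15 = (j - 1)*(j^2 - 8*j + 15) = (j - 3)*(j - 1)*(j - 5)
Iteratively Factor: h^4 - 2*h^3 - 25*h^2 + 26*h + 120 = (h - 3)*(h^3 + h^2 - 22*h - 40) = (h - 3)*(h + 2)*(h^2 - h - 20) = (h - 3)*(h + 2)*(h + 4)*(h - 5)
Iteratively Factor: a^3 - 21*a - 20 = (a + 1)*(a^2 - a - 20) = (a + 1)*(a + 4)*(a - 5)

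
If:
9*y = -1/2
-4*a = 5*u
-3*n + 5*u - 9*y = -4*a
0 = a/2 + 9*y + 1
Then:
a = -1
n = 1/6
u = 4/5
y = -1/18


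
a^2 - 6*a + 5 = (a - 5)*(a - 1)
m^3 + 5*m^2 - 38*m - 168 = (m - 6)*(m + 4)*(m + 7)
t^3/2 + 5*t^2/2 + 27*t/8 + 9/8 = (t/2 + 1/4)*(t + 3/2)*(t + 3)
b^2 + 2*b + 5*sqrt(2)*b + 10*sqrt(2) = (b + 2)*(b + 5*sqrt(2))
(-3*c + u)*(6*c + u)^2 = -108*c^3 + 9*c*u^2 + u^3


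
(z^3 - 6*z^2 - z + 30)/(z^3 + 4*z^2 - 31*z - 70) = (z - 3)/(z + 7)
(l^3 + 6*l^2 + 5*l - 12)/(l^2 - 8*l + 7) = (l^2 + 7*l + 12)/(l - 7)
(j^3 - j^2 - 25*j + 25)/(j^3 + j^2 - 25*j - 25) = (j - 1)/(j + 1)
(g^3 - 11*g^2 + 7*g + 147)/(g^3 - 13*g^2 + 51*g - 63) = (g^2 - 4*g - 21)/(g^2 - 6*g + 9)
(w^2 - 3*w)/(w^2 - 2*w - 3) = w/(w + 1)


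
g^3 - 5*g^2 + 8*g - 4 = (g - 2)^2*(g - 1)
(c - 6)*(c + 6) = c^2 - 36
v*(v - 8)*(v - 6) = v^3 - 14*v^2 + 48*v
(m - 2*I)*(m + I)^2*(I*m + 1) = I*m^4 + m^3 + 3*I*m^2 + m + 2*I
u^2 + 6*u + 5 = (u + 1)*(u + 5)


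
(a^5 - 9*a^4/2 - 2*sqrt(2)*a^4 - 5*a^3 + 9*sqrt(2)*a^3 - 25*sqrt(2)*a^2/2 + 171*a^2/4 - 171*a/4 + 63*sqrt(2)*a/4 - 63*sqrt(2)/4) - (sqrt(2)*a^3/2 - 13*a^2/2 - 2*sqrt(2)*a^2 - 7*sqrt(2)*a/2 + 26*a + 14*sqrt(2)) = a^5 - 9*a^4/2 - 2*sqrt(2)*a^4 - 5*a^3 + 17*sqrt(2)*a^3/2 - 21*sqrt(2)*a^2/2 + 197*a^2/4 - 275*a/4 + 77*sqrt(2)*a/4 - 119*sqrt(2)/4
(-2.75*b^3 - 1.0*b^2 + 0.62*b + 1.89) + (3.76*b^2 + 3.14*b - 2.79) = -2.75*b^3 + 2.76*b^2 + 3.76*b - 0.9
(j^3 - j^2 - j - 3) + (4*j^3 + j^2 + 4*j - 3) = 5*j^3 + 3*j - 6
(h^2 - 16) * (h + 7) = h^3 + 7*h^2 - 16*h - 112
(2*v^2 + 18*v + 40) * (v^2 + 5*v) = 2*v^4 + 28*v^3 + 130*v^2 + 200*v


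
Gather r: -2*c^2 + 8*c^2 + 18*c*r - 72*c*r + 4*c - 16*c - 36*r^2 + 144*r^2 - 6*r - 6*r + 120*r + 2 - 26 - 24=6*c^2 - 12*c + 108*r^2 + r*(108 - 54*c) - 48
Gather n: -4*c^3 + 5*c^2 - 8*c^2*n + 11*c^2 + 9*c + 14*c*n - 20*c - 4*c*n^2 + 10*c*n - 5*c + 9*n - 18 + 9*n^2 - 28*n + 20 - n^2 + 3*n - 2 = -4*c^3 + 16*c^2 - 16*c + n^2*(8 - 4*c) + n*(-8*c^2 + 24*c - 16)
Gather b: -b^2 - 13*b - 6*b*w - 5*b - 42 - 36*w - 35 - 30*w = -b^2 + b*(-6*w - 18) - 66*w - 77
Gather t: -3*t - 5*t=-8*t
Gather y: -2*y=-2*y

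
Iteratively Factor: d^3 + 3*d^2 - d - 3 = (d + 3)*(d^2 - 1) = (d + 1)*(d + 3)*(d - 1)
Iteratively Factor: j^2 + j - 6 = (j + 3)*(j - 2)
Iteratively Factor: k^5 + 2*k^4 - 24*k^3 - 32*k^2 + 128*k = (k - 2)*(k^4 + 4*k^3 - 16*k^2 - 64*k) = k*(k - 2)*(k^3 + 4*k^2 - 16*k - 64) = k*(k - 2)*(k + 4)*(k^2 - 16) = k*(k - 2)*(k + 4)^2*(k - 4)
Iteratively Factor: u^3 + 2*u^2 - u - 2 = (u - 1)*(u^2 + 3*u + 2) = (u - 1)*(u + 1)*(u + 2)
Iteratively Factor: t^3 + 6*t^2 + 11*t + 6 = (t + 3)*(t^2 + 3*t + 2) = (t + 1)*(t + 3)*(t + 2)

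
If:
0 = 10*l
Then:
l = 0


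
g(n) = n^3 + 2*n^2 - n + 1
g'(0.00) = -1.00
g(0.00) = 1.00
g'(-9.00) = 206.00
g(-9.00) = -557.00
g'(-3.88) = 28.64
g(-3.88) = -23.42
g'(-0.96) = -2.08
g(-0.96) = 2.92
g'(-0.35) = -2.03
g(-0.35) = 1.55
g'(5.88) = 126.24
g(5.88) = 267.57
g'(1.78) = 15.63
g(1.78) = 11.20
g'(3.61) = 52.54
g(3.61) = 70.50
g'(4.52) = 78.37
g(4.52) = 129.69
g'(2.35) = 24.97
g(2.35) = 22.67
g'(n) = 3*n^2 + 4*n - 1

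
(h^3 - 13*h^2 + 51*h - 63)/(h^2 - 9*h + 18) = (h^2 - 10*h + 21)/(h - 6)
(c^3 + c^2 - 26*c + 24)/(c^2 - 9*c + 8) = (c^2 + 2*c - 24)/(c - 8)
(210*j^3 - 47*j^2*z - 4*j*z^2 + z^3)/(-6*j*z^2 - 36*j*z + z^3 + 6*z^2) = (-35*j^2 + 2*j*z + z^2)/(z*(z + 6))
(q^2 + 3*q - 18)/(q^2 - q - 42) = (q - 3)/(q - 7)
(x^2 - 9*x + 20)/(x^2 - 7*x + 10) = (x - 4)/(x - 2)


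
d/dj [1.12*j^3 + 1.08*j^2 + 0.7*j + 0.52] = 3.36*j^2 + 2.16*j + 0.7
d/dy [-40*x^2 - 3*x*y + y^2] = -3*x + 2*y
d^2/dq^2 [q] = 0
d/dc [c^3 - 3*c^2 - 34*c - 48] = 3*c^2 - 6*c - 34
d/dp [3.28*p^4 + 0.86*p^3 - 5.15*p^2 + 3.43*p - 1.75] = 13.12*p^3 + 2.58*p^2 - 10.3*p + 3.43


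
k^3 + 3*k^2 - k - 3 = (k - 1)*(k + 1)*(k + 3)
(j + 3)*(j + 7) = j^2 + 10*j + 21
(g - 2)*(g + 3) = g^2 + g - 6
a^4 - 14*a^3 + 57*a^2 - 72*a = a*(a - 8)*(a - 3)^2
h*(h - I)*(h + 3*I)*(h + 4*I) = h^4 + 6*I*h^3 - 5*h^2 + 12*I*h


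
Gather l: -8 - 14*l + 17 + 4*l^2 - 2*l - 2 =4*l^2 - 16*l + 7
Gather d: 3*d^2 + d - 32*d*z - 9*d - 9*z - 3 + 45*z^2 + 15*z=3*d^2 + d*(-32*z - 8) + 45*z^2 + 6*z - 3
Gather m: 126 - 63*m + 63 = 189 - 63*m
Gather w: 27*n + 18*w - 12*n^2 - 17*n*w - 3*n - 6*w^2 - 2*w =-12*n^2 + 24*n - 6*w^2 + w*(16 - 17*n)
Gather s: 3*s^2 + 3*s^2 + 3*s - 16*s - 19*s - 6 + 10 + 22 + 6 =6*s^2 - 32*s + 32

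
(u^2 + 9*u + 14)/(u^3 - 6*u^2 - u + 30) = (u + 7)/(u^2 - 8*u + 15)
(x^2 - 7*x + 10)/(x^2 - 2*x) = (x - 5)/x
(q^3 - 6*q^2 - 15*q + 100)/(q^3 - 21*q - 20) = (q - 5)/(q + 1)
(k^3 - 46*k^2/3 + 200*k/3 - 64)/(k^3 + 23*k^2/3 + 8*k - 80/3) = (k^2 - 14*k + 48)/(k^2 + 9*k + 20)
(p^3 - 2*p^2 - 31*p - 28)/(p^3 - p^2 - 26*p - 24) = (p - 7)/(p - 6)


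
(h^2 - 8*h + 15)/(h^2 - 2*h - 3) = (h - 5)/(h + 1)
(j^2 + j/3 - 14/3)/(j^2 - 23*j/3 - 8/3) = (-3*j^2 - j + 14)/(-3*j^2 + 23*j + 8)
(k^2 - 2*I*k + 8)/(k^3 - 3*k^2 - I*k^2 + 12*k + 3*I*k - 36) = (k + 2*I)/(k^2 + 3*k*(-1 + I) - 9*I)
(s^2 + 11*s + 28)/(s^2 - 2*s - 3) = (s^2 + 11*s + 28)/(s^2 - 2*s - 3)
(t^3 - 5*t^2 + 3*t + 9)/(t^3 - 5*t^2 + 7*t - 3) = (t^2 - 2*t - 3)/(t^2 - 2*t + 1)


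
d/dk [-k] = -1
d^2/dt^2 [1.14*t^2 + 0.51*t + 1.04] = 2.28000000000000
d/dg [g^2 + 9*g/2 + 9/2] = 2*g + 9/2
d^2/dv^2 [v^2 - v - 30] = 2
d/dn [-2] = 0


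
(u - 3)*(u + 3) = u^2 - 9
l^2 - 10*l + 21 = (l - 7)*(l - 3)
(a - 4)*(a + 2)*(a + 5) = a^3 + 3*a^2 - 18*a - 40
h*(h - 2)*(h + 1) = h^3 - h^2 - 2*h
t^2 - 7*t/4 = t*(t - 7/4)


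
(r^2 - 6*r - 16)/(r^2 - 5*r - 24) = (r + 2)/(r + 3)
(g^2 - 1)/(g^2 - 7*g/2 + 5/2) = 2*(g + 1)/(2*g - 5)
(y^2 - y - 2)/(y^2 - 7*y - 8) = (y - 2)/(y - 8)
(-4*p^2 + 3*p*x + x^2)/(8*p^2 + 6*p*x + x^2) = (-p + x)/(2*p + x)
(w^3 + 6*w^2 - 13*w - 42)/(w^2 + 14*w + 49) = (w^2 - w - 6)/(w + 7)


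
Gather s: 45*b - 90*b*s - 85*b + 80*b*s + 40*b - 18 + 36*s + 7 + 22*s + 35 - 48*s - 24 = s*(10 - 10*b)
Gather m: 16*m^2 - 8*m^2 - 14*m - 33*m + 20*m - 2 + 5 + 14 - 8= 8*m^2 - 27*m + 9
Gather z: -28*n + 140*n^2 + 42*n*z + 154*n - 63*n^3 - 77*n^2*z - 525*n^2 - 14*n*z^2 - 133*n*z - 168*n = -63*n^3 - 385*n^2 - 14*n*z^2 - 42*n + z*(-77*n^2 - 91*n)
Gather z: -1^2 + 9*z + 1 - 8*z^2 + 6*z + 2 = -8*z^2 + 15*z + 2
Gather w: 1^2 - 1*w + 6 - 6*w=7 - 7*w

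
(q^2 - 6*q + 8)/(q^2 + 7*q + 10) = (q^2 - 6*q + 8)/(q^2 + 7*q + 10)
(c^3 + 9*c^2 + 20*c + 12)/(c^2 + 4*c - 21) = (c^3 + 9*c^2 + 20*c + 12)/(c^2 + 4*c - 21)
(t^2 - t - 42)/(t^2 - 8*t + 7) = (t + 6)/(t - 1)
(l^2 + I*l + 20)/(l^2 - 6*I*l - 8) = (l + 5*I)/(l - 2*I)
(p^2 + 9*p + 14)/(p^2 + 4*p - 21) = (p + 2)/(p - 3)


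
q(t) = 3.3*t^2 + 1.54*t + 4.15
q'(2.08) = 15.27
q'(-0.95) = -4.73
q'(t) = 6.6*t + 1.54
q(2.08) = 21.63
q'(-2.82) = -17.07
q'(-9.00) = -57.86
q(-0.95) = 5.67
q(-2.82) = 26.05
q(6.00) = 132.19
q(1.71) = 16.43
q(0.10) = 4.34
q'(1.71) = 12.83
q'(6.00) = 41.14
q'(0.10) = 2.20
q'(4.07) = 28.40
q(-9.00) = 257.59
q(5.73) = 121.32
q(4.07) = 65.08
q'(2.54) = 18.30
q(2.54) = 29.35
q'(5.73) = 39.36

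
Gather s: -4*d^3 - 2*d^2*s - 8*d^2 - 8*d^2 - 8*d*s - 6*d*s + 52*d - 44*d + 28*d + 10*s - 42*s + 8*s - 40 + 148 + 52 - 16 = -4*d^3 - 16*d^2 + 36*d + s*(-2*d^2 - 14*d - 24) + 144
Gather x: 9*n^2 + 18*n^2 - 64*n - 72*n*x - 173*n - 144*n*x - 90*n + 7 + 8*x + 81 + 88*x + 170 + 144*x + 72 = 27*n^2 - 327*n + x*(240 - 216*n) + 330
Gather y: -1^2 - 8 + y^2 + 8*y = y^2 + 8*y - 9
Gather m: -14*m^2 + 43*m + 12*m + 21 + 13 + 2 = -14*m^2 + 55*m + 36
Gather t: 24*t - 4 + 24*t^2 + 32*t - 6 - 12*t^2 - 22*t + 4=12*t^2 + 34*t - 6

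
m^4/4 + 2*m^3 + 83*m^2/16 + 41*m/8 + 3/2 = (m/4 + 1)*(m + 1/2)*(m + 3/2)*(m + 2)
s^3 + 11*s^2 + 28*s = s*(s + 4)*(s + 7)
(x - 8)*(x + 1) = x^2 - 7*x - 8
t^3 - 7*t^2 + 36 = (t - 6)*(t - 3)*(t + 2)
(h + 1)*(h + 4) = h^2 + 5*h + 4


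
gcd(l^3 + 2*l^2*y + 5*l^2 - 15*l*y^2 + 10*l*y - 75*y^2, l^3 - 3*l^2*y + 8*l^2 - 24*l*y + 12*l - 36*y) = -l + 3*y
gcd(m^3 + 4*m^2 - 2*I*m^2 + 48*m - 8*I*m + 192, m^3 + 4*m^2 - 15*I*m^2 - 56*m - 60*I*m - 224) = m^2 + m*(4 - 8*I) - 32*I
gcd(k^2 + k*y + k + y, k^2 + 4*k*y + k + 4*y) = k + 1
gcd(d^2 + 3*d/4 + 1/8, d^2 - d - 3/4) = d + 1/2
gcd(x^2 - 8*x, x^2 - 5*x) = x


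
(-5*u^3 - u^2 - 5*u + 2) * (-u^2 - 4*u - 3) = 5*u^5 + 21*u^4 + 24*u^3 + 21*u^2 + 7*u - 6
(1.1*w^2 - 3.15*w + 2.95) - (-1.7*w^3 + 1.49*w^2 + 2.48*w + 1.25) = 1.7*w^3 - 0.39*w^2 - 5.63*w + 1.7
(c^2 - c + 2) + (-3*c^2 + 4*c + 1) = -2*c^2 + 3*c + 3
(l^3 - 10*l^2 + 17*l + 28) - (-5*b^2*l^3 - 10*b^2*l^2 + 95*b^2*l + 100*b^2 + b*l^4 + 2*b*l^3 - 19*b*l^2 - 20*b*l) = 5*b^2*l^3 + 10*b^2*l^2 - 95*b^2*l - 100*b^2 - b*l^4 - 2*b*l^3 + 19*b*l^2 + 20*b*l + l^3 - 10*l^2 + 17*l + 28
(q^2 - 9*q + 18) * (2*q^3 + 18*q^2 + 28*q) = 2*q^5 - 98*q^3 + 72*q^2 + 504*q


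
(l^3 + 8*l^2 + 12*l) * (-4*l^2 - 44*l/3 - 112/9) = -4*l^5 - 140*l^4/3 - 1600*l^3/9 - 2480*l^2/9 - 448*l/3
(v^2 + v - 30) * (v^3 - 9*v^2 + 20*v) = v^5 - 8*v^4 - 19*v^3 + 290*v^2 - 600*v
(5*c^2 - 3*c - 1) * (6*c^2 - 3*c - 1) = 30*c^4 - 33*c^3 - 2*c^2 + 6*c + 1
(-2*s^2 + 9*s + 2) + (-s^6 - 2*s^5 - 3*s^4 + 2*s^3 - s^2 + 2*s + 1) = -s^6 - 2*s^5 - 3*s^4 + 2*s^3 - 3*s^2 + 11*s + 3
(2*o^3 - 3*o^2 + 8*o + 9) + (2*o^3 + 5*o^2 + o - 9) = 4*o^3 + 2*o^2 + 9*o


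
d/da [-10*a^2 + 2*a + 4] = 2 - 20*a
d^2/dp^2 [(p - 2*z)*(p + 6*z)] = 2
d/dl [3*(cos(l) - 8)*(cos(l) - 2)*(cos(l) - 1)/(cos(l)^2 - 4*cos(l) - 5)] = 3*(-cos(l)^4 + 8*cos(l)^3 - 3*cos(l)^2 - 142*cos(l) + 194)*sin(l)/((cos(l) - 5)^2*(cos(l) + 1)^2)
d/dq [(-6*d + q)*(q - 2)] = -6*d + 2*q - 2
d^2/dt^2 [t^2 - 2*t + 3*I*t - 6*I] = 2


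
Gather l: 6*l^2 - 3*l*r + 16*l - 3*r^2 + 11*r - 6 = 6*l^2 + l*(16 - 3*r) - 3*r^2 + 11*r - 6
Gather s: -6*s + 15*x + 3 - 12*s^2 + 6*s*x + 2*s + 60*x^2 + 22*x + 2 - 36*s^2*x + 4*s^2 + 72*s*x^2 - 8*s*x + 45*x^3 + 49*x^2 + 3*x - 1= s^2*(-36*x - 8) + s*(72*x^2 - 2*x - 4) + 45*x^3 + 109*x^2 + 40*x + 4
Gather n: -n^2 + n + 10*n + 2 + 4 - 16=-n^2 + 11*n - 10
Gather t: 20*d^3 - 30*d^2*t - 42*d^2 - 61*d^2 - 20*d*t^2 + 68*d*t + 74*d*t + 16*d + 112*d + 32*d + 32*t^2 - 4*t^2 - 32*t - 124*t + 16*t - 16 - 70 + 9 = 20*d^3 - 103*d^2 + 160*d + t^2*(28 - 20*d) + t*(-30*d^2 + 142*d - 140) - 77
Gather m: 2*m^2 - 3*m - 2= 2*m^2 - 3*m - 2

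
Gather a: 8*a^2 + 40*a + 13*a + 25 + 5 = 8*a^2 + 53*a + 30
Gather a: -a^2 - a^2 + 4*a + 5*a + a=-2*a^2 + 10*a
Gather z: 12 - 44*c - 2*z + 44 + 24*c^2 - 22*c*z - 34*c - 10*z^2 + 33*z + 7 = 24*c^2 - 78*c - 10*z^2 + z*(31 - 22*c) + 63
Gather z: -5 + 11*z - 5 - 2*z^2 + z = -2*z^2 + 12*z - 10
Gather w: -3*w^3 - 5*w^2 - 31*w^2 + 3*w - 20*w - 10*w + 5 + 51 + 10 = -3*w^3 - 36*w^2 - 27*w + 66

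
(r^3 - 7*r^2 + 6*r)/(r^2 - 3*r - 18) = r*(r - 1)/(r + 3)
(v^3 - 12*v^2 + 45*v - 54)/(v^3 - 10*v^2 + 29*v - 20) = (v^3 - 12*v^2 + 45*v - 54)/(v^3 - 10*v^2 + 29*v - 20)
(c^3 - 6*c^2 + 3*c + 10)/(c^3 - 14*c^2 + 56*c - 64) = (c^2 - 4*c - 5)/(c^2 - 12*c + 32)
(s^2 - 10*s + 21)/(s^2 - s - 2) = (-s^2 + 10*s - 21)/(-s^2 + s + 2)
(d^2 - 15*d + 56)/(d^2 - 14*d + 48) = (d - 7)/(d - 6)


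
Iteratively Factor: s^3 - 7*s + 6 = (s - 1)*(s^2 + s - 6) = (s - 2)*(s - 1)*(s + 3)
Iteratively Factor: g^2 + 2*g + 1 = (g + 1)*(g + 1)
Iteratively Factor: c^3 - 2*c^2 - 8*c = (c)*(c^2 - 2*c - 8) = c*(c + 2)*(c - 4)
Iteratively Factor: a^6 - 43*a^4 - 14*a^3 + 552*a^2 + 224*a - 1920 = (a + 4)*(a^5 - 4*a^4 - 27*a^3 + 94*a^2 + 176*a - 480) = (a - 4)*(a + 4)*(a^4 - 27*a^2 - 14*a + 120) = (a - 4)*(a - 2)*(a + 4)*(a^3 + 2*a^2 - 23*a - 60) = (a - 5)*(a - 4)*(a - 2)*(a + 4)*(a^2 + 7*a + 12) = (a - 5)*(a - 4)*(a - 2)*(a + 4)^2*(a + 3)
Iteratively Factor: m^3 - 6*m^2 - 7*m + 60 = (m - 4)*(m^2 - 2*m - 15) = (m - 4)*(m + 3)*(m - 5)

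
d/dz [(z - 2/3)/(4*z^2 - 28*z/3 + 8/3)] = (-9*z^2 + 12*z - 8)/(4*(9*z^4 - 42*z^3 + 61*z^2 - 28*z + 4))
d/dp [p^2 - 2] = 2*p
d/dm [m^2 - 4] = 2*m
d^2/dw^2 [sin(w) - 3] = -sin(w)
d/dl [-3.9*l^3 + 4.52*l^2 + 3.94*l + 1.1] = -11.7*l^2 + 9.04*l + 3.94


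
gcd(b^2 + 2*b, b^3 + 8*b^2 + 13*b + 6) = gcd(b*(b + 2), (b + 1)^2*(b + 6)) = 1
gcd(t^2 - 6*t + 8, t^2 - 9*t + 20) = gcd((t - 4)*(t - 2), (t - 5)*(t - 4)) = t - 4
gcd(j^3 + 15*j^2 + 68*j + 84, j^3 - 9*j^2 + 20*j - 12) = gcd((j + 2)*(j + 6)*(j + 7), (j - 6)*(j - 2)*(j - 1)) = 1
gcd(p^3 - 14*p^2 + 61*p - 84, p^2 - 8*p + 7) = p - 7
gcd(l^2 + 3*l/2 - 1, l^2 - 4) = l + 2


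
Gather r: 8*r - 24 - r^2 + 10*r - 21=-r^2 + 18*r - 45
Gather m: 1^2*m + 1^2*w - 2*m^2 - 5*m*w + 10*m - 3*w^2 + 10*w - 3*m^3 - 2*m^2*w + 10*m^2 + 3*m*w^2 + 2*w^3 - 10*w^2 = -3*m^3 + m^2*(8 - 2*w) + m*(3*w^2 - 5*w + 11) + 2*w^3 - 13*w^2 + 11*w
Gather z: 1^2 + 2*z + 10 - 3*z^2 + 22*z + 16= -3*z^2 + 24*z + 27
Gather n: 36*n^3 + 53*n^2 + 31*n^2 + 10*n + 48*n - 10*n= 36*n^3 + 84*n^2 + 48*n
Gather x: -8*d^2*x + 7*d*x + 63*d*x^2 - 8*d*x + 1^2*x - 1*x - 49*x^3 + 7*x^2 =-49*x^3 + x^2*(63*d + 7) + x*(-8*d^2 - d)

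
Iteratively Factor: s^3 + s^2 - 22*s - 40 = (s + 4)*(s^2 - 3*s - 10) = (s - 5)*(s + 4)*(s + 2)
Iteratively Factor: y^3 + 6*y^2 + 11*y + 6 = (y + 1)*(y^2 + 5*y + 6) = (y + 1)*(y + 2)*(y + 3)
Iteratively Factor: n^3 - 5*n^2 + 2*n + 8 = (n - 4)*(n^2 - n - 2) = (n - 4)*(n - 2)*(n + 1)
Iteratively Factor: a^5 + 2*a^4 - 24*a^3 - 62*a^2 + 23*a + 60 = (a - 5)*(a^4 + 7*a^3 + 11*a^2 - 7*a - 12) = (a - 5)*(a - 1)*(a^3 + 8*a^2 + 19*a + 12) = (a - 5)*(a - 1)*(a + 3)*(a^2 + 5*a + 4) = (a - 5)*(a - 1)*(a + 1)*(a + 3)*(a + 4)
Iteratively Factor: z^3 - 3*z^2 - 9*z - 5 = (z + 1)*(z^2 - 4*z - 5) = (z + 1)^2*(z - 5)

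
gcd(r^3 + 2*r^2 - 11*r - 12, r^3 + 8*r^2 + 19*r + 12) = r^2 + 5*r + 4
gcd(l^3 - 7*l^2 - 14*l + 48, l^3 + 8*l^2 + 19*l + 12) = l + 3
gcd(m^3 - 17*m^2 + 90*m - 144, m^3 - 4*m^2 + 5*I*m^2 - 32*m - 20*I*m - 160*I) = m - 8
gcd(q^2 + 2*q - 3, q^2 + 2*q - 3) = q^2 + 2*q - 3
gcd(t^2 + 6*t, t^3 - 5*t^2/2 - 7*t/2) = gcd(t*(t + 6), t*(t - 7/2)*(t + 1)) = t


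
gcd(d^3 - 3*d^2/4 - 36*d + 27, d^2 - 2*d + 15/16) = d - 3/4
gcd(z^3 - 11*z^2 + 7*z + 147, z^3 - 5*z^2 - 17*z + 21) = z^2 - 4*z - 21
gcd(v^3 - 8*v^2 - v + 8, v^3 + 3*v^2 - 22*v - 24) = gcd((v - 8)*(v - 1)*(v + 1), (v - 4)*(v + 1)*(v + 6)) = v + 1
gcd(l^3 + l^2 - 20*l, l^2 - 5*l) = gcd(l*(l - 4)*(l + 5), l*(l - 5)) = l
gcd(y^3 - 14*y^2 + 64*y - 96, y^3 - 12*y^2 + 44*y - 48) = y^2 - 10*y + 24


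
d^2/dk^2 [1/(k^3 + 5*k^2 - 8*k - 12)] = 2*(-(3*k + 5)*(k^3 + 5*k^2 - 8*k - 12) + (3*k^2 + 10*k - 8)^2)/(k^3 + 5*k^2 - 8*k - 12)^3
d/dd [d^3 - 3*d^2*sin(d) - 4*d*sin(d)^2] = -3*d^2*cos(d) + 3*d^2 - 6*d*sin(d) - 4*d*sin(2*d) - 4*sin(d)^2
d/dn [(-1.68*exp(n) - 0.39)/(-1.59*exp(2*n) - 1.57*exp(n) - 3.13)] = (-2.6712*exp(2*n) - 1.2402*exp(n) + 4.6461)*exp(n)/(2.5281*exp(4*n) + 4.9926*exp(3*n) + 12.4183*exp(2*n) + 9.8282*exp(n) + 9.7969)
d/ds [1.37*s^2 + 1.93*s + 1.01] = 2.74*s + 1.93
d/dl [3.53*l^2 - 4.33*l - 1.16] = 7.06*l - 4.33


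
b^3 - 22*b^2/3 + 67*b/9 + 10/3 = (b - 6)*(b - 5/3)*(b + 1/3)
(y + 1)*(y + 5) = y^2 + 6*y + 5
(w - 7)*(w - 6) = w^2 - 13*w + 42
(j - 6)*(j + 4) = j^2 - 2*j - 24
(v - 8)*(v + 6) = v^2 - 2*v - 48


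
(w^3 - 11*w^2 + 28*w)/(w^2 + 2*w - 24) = w*(w - 7)/(w + 6)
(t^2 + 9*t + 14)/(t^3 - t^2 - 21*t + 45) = (t^2 + 9*t + 14)/(t^3 - t^2 - 21*t + 45)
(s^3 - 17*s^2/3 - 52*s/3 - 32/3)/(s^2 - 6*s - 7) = (3*s^2 - 20*s - 32)/(3*(s - 7))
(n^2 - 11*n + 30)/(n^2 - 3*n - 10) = (n - 6)/(n + 2)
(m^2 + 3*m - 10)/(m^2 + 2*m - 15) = (m - 2)/(m - 3)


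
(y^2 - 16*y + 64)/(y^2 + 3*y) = (y^2 - 16*y + 64)/(y*(y + 3))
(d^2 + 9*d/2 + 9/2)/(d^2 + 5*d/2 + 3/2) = (d + 3)/(d + 1)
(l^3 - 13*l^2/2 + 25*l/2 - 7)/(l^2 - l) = l - 11/2 + 7/l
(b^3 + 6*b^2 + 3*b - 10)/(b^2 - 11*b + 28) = (b^3 + 6*b^2 + 3*b - 10)/(b^2 - 11*b + 28)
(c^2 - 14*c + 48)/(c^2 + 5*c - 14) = (c^2 - 14*c + 48)/(c^2 + 5*c - 14)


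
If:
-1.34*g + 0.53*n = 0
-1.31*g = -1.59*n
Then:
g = 0.00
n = 0.00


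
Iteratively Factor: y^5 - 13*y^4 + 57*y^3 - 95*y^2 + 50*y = (y - 2)*(y^4 - 11*y^3 + 35*y^2 - 25*y) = y*(y - 2)*(y^3 - 11*y^2 + 35*y - 25) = y*(y - 2)*(y - 1)*(y^2 - 10*y + 25) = y*(y - 5)*(y - 2)*(y - 1)*(y - 5)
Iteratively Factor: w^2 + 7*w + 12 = (w + 4)*(w + 3)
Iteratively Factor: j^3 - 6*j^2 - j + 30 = (j - 3)*(j^2 - 3*j - 10) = (j - 5)*(j - 3)*(j + 2)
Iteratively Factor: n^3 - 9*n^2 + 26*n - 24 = (n - 3)*(n^2 - 6*n + 8) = (n - 4)*(n - 3)*(n - 2)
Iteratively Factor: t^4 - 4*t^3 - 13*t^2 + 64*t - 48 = (t - 1)*(t^3 - 3*t^2 - 16*t + 48) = (t - 1)*(t + 4)*(t^2 - 7*t + 12) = (t - 3)*(t - 1)*(t + 4)*(t - 4)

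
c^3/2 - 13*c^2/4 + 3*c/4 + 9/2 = (c/2 + 1/2)*(c - 6)*(c - 3/2)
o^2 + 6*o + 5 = (o + 1)*(o + 5)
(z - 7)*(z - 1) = z^2 - 8*z + 7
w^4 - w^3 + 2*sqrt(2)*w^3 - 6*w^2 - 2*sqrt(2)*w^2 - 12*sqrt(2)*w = w*(w - 3)*(w + 2)*(w + 2*sqrt(2))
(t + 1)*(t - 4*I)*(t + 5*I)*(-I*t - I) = -I*t^4 + t^3 - 2*I*t^3 + 2*t^2 - 21*I*t^2 + t - 40*I*t - 20*I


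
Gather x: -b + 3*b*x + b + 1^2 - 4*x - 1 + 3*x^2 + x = 3*x^2 + x*(3*b - 3)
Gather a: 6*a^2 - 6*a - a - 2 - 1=6*a^2 - 7*a - 3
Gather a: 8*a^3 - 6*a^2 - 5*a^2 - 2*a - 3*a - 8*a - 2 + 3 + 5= 8*a^3 - 11*a^2 - 13*a + 6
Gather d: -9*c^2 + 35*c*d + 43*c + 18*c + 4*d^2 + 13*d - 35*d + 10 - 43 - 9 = -9*c^2 + 61*c + 4*d^2 + d*(35*c - 22) - 42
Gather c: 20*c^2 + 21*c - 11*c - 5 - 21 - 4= 20*c^2 + 10*c - 30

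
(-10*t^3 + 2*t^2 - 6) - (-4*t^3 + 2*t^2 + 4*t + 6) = -6*t^3 - 4*t - 12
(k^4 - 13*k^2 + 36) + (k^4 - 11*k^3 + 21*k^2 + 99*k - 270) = 2*k^4 - 11*k^3 + 8*k^2 + 99*k - 234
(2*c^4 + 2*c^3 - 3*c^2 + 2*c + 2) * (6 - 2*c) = -4*c^5 + 8*c^4 + 18*c^3 - 22*c^2 + 8*c + 12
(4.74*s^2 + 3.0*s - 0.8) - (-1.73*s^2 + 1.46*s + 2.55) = 6.47*s^2 + 1.54*s - 3.35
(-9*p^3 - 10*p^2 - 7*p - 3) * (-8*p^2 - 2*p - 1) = 72*p^5 + 98*p^4 + 85*p^3 + 48*p^2 + 13*p + 3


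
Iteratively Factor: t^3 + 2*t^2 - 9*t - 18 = (t + 3)*(t^2 - t - 6) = (t + 2)*(t + 3)*(t - 3)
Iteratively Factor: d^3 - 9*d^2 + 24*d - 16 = (d - 1)*(d^2 - 8*d + 16) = (d - 4)*(d - 1)*(d - 4)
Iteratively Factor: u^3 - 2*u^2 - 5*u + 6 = (u - 3)*(u^2 + u - 2) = (u - 3)*(u + 2)*(u - 1)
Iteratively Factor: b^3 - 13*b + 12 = (b + 4)*(b^2 - 4*b + 3) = (b - 3)*(b + 4)*(b - 1)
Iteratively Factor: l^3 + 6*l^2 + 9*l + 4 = (l + 1)*(l^2 + 5*l + 4) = (l + 1)^2*(l + 4)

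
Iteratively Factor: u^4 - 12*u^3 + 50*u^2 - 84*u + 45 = (u - 3)*(u^3 - 9*u^2 + 23*u - 15) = (u - 3)*(u - 1)*(u^2 - 8*u + 15) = (u - 3)^2*(u - 1)*(u - 5)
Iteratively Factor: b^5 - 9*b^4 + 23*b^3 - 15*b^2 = (b - 3)*(b^4 - 6*b^3 + 5*b^2) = b*(b - 3)*(b^3 - 6*b^2 + 5*b) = b^2*(b - 3)*(b^2 - 6*b + 5) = b^2*(b - 5)*(b - 3)*(b - 1)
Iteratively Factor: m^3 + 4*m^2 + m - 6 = (m - 1)*(m^2 + 5*m + 6) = (m - 1)*(m + 3)*(m + 2)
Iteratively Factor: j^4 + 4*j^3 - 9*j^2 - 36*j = (j + 3)*(j^3 + j^2 - 12*j) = (j - 3)*(j + 3)*(j^2 + 4*j) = (j - 3)*(j + 3)*(j + 4)*(j)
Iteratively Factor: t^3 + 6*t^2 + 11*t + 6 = (t + 2)*(t^2 + 4*t + 3) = (t + 1)*(t + 2)*(t + 3)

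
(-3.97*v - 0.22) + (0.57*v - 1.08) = -3.4*v - 1.3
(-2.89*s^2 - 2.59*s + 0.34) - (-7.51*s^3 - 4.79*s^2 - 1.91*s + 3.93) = 7.51*s^3 + 1.9*s^2 - 0.68*s - 3.59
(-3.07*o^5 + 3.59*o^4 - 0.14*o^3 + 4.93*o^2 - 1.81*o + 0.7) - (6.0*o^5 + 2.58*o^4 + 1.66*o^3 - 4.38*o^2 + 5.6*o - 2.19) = -9.07*o^5 + 1.01*o^4 - 1.8*o^3 + 9.31*o^2 - 7.41*o + 2.89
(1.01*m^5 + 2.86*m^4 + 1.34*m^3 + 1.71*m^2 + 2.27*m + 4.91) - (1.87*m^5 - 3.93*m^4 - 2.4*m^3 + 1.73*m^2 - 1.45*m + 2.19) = -0.86*m^5 + 6.79*m^4 + 3.74*m^3 - 0.02*m^2 + 3.72*m + 2.72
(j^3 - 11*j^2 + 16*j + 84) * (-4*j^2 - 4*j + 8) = -4*j^5 + 40*j^4 - 12*j^3 - 488*j^2 - 208*j + 672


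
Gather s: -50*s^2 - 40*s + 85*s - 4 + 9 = -50*s^2 + 45*s + 5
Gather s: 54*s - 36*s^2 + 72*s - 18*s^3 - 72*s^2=-18*s^3 - 108*s^2 + 126*s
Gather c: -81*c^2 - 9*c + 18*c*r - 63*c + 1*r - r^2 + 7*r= -81*c^2 + c*(18*r - 72) - r^2 + 8*r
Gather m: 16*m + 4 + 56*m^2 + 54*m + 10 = 56*m^2 + 70*m + 14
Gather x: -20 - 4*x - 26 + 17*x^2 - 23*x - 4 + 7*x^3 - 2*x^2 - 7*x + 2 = 7*x^3 + 15*x^2 - 34*x - 48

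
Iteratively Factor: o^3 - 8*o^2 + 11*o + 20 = (o + 1)*(o^2 - 9*o + 20) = (o - 4)*(o + 1)*(o - 5)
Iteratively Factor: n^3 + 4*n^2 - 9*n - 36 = (n + 3)*(n^2 + n - 12) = (n + 3)*(n + 4)*(n - 3)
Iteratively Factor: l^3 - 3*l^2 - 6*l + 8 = (l - 1)*(l^2 - 2*l - 8) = (l - 4)*(l - 1)*(l + 2)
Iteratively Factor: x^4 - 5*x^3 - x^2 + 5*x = (x - 1)*(x^3 - 4*x^2 - 5*x) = (x - 1)*(x + 1)*(x^2 - 5*x) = x*(x - 1)*(x + 1)*(x - 5)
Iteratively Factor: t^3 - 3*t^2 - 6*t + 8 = (t + 2)*(t^2 - 5*t + 4) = (t - 4)*(t + 2)*(t - 1)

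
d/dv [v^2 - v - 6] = 2*v - 1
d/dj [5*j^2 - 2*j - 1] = 10*j - 2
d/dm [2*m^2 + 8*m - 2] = 4*m + 8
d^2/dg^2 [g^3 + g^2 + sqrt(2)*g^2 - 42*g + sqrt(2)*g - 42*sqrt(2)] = 6*g + 2 + 2*sqrt(2)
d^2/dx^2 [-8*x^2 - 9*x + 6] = -16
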